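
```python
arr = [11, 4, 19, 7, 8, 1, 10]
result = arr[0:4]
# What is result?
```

arr has length 7. The slice arr[0:4] selects indices [0, 1, 2, 3] (0->11, 1->4, 2->19, 3->7), giving [11, 4, 19, 7].

[11, 4, 19, 7]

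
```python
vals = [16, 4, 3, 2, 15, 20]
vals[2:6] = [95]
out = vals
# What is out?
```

vals starts as [16, 4, 3, 2, 15, 20] (length 6). The slice vals[2:6] covers indices [2, 3, 4, 5] with values [3, 2, 15, 20]. Replacing that slice with [95] (different length) produces [16, 4, 95].

[16, 4, 95]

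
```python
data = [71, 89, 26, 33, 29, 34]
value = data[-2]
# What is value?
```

data has length 6. Negative index -2 maps to positive index 6 + (-2) = 4. data[4] = 29.

29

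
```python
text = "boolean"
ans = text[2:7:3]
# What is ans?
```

text has length 7. The slice text[2:7:3] selects indices [2, 5] (2->'o', 5->'a'), giving 'oa'.

'oa'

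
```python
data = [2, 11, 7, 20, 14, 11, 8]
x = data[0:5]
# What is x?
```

data has length 7. The slice data[0:5] selects indices [0, 1, 2, 3, 4] (0->2, 1->11, 2->7, 3->20, 4->14), giving [2, 11, 7, 20, 14].

[2, 11, 7, 20, 14]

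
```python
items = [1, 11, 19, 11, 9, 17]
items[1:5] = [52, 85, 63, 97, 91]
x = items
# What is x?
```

items starts as [1, 11, 19, 11, 9, 17] (length 6). The slice items[1:5] covers indices [1, 2, 3, 4] with values [11, 19, 11, 9]. Replacing that slice with [52, 85, 63, 97, 91] (different length) produces [1, 52, 85, 63, 97, 91, 17].

[1, 52, 85, 63, 97, 91, 17]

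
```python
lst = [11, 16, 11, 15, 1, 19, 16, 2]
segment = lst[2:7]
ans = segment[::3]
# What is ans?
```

lst has length 8. The slice lst[2:7] selects indices [2, 3, 4, 5, 6] (2->11, 3->15, 4->1, 5->19, 6->16), giving [11, 15, 1, 19, 16]. So segment = [11, 15, 1, 19, 16]. segment has length 5. The slice segment[::3] selects indices [0, 3] (0->11, 3->19), giving [11, 19].

[11, 19]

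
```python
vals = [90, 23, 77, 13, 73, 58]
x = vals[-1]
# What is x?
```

vals has length 6. Negative index -1 maps to positive index 6 + (-1) = 5. vals[5] = 58.

58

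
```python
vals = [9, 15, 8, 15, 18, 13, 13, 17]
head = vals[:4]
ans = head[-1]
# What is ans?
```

vals has length 8. The slice vals[:4] selects indices [0, 1, 2, 3] (0->9, 1->15, 2->8, 3->15), giving [9, 15, 8, 15]. So head = [9, 15, 8, 15]. Then head[-1] = 15.

15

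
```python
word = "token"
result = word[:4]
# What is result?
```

word has length 5. The slice word[:4] selects indices [0, 1, 2, 3] (0->'t', 1->'o', 2->'k', 3->'e'), giving 'toke'.

'toke'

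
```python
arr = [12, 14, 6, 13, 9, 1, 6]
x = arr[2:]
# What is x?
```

arr has length 7. The slice arr[2:] selects indices [2, 3, 4, 5, 6] (2->6, 3->13, 4->9, 5->1, 6->6), giving [6, 13, 9, 1, 6].

[6, 13, 9, 1, 6]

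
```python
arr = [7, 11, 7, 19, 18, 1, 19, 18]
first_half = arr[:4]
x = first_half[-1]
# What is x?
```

arr has length 8. The slice arr[:4] selects indices [0, 1, 2, 3] (0->7, 1->11, 2->7, 3->19), giving [7, 11, 7, 19]. So first_half = [7, 11, 7, 19]. Then first_half[-1] = 19.

19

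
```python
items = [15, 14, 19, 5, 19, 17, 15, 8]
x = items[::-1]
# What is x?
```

items has length 8. The slice items[::-1] selects indices [7, 6, 5, 4, 3, 2, 1, 0] (7->8, 6->15, 5->17, 4->19, 3->5, 2->19, 1->14, 0->15), giving [8, 15, 17, 19, 5, 19, 14, 15].

[8, 15, 17, 19, 5, 19, 14, 15]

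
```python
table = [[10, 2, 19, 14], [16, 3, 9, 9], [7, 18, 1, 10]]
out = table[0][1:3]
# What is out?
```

table[0] = [10, 2, 19, 14]. table[0] has length 4. The slice table[0][1:3] selects indices [1, 2] (1->2, 2->19), giving [2, 19].

[2, 19]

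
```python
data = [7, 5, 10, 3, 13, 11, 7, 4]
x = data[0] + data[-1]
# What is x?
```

data has length 8. data[0] = 7.
data has length 8. Negative index -1 maps to positive index 8 + (-1) = 7. data[7] = 4.
Sum: 7 + 4 = 11.

11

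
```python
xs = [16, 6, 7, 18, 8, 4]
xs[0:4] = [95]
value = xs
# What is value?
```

xs starts as [16, 6, 7, 18, 8, 4] (length 6). The slice xs[0:4] covers indices [0, 1, 2, 3] with values [16, 6, 7, 18]. Replacing that slice with [95] (different length) produces [95, 8, 4].

[95, 8, 4]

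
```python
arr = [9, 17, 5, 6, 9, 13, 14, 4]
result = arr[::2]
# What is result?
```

arr has length 8. The slice arr[::2] selects indices [0, 2, 4, 6] (0->9, 2->5, 4->9, 6->14), giving [9, 5, 9, 14].

[9, 5, 9, 14]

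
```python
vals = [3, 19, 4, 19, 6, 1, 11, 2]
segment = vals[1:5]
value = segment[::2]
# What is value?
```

vals has length 8. The slice vals[1:5] selects indices [1, 2, 3, 4] (1->19, 2->4, 3->19, 4->6), giving [19, 4, 19, 6]. So segment = [19, 4, 19, 6]. segment has length 4. The slice segment[::2] selects indices [0, 2] (0->19, 2->19), giving [19, 19].

[19, 19]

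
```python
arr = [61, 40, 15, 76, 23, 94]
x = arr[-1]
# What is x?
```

arr has length 6. Negative index -1 maps to positive index 6 + (-1) = 5. arr[5] = 94.

94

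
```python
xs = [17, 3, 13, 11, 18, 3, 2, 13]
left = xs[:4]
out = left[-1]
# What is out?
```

xs has length 8. The slice xs[:4] selects indices [0, 1, 2, 3] (0->17, 1->3, 2->13, 3->11), giving [17, 3, 13, 11]. So left = [17, 3, 13, 11]. Then left[-1] = 11.

11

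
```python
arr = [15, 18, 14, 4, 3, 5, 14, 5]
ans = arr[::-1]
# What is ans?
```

arr has length 8. The slice arr[::-1] selects indices [7, 6, 5, 4, 3, 2, 1, 0] (7->5, 6->14, 5->5, 4->3, 3->4, 2->14, 1->18, 0->15), giving [5, 14, 5, 3, 4, 14, 18, 15].

[5, 14, 5, 3, 4, 14, 18, 15]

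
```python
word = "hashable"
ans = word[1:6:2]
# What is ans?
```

word has length 8. The slice word[1:6:2] selects indices [1, 3, 5] (1->'a', 3->'h', 5->'b'), giving 'ahb'.

'ahb'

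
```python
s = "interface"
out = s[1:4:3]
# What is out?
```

s has length 9. The slice s[1:4:3] selects indices [1] (1->'n'), giving 'n'.

'n'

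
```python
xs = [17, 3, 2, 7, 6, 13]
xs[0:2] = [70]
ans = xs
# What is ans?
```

xs starts as [17, 3, 2, 7, 6, 13] (length 6). The slice xs[0:2] covers indices [0, 1] with values [17, 3]. Replacing that slice with [70] (different length) produces [70, 2, 7, 6, 13].

[70, 2, 7, 6, 13]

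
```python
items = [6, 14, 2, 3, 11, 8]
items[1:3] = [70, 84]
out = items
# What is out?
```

items starts as [6, 14, 2, 3, 11, 8] (length 6). The slice items[1:3] covers indices [1, 2] with values [14, 2]. Replacing that slice with [70, 84] (same length) produces [6, 70, 84, 3, 11, 8].

[6, 70, 84, 3, 11, 8]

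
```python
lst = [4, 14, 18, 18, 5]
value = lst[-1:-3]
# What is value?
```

lst has length 5. The slice lst[-1:-3] resolves to an empty index range, so the result is [].

[]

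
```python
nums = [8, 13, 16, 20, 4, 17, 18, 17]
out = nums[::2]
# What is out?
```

nums has length 8. The slice nums[::2] selects indices [0, 2, 4, 6] (0->8, 2->16, 4->4, 6->18), giving [8, 16, 4, 18].

[8, 16, 4, 18]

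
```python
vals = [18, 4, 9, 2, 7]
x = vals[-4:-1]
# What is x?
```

vals has length 5. The slice vals[-4:-1] selects indices [1, 2, 3] (1->4, 2->9, 3->2), giving [4, 9, 2].

[4, 9, 2]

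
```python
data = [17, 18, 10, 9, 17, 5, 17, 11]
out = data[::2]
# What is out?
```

data has length 8. The slice data[::2] selects indices [0, 2, 4, 6] (0->17, 2->10, 4->17, 6->17), giving [17, 10, 17, 17].

[17, 10, 17, 17]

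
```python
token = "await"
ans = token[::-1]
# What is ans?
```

token has length 5. The slice token[::-1] selects indices [4, 3, 2, 1, 0] (4->'t', 3->'i', 2->'a', 1->'w', 0->'a'), giving 'tiawa'.

'tiawa'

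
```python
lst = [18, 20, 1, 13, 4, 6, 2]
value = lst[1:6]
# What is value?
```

lst has length 7. The slice lst[1:6] selects indices [1, 2, 3, 4, 5] (1->20, 2->1, 3->13, 4->4, 5->6), giving [20, 1, 13, 4, 6].

[20, 1, 13, 4, 6]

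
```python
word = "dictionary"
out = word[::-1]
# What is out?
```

word has length 10. The slice word[::-1] selects indices [9, 8, 7, 6, 5, 4, 3, 2, 1, 0] (9->'y', 8->'r', 7->'a', 6->'n', 5->'o', 4->'i', 3->'t', 2->'c', 1->'i', 0->'d'), giving 'yranoitcid'.

'yranoitcid'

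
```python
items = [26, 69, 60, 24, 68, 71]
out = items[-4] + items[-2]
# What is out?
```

items has length 6. Negative index -4 maps to positive index 6 + (-4) = 2. items[2] = 60.
items has length 6. Negative index -2 maps to positive index 6 + (-2) = 4. items[4] = 68.
Sum: 60 + 68 = 128.

128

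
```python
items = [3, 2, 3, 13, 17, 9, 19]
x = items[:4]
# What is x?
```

items has length 7. The slice items[:4] selects indices [0, 1, 2, 3] (0->3, 1->2, 2->3, 3->13), giving [3, 2, 3, 13].

[3, 2, 3, 13]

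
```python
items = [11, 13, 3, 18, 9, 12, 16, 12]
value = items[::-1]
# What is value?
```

items has length 8. The slice items[::-1] selects indices [7, 6, 5, 4, 3, 2, 1, 0] (7->12, 6->16, 5->12, 4->9, 3->18, 2->3, 1->13, 0->11), giving [12, 16, 12, 9, 18, 3, 13, 11].

[12, 16, 12, 9, 18, 3, 13, 11]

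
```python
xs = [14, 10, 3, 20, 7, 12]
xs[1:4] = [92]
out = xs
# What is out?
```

xs starts as [14, 10, 3, 20, 7, 12] (length 6). The slice xs[1:4] covers indices [1, 2, 3] with values [10, 3, 20]. Replacing that slice with [92] (different length) produces [14, 92, 7, 12].

[14, 92, 7, 12]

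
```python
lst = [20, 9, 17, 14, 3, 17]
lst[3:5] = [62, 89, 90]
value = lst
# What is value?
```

lst starts as [20, 9, 17, 14, 3, 17] (length 6). The slice lst[3:5] covers indices [3, 4] with values [14, 3]. Replacing that slice with [62, 89, 90] (different length) produces [20, 9, 17, 62, 89, 90, 17].

[20, 9, 17, 62, 89, 90, 17]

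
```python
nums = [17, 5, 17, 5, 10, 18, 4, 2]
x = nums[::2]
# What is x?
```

nums has length 8. The slice nums[::2] selects indices [0, 2, 4, 6] (0->17, 2->17, 4->10, 6->4), giving [17, 17, 10, 4].

[17, 17, 10, 4]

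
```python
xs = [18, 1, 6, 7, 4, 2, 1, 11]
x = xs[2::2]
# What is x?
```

xs has length 8. The slice xs[2::2] selects indices [2, 4, 6] (2->6, 4->4, 6->1), giving [6, 4, 1].

[6, 4, 1]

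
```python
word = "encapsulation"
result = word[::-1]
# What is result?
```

word has length 13. The slice word[::-1] selects indices [12, 11, 10, 9, 8, 7, 6, 5, 4, 3, 2, 1, 0] (12->'n', 11->'o', 10->'i', 9->'t', 8->'a', 7->'l', 6->'u', 5->'s', 4->'p', 3->'a', 2->'c', 1->'n', 0->'e'), giving 'noitaluspacne'.

'noitaluspacne'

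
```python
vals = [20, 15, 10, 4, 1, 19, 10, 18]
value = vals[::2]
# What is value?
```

vals has length 8. The slice vals[::2] selects indices [0, 2, 4, 6] (0->20, 2->10, 4->1, 6->10), giving [20, 10, 1, 10].

[20, 10, 1, 10]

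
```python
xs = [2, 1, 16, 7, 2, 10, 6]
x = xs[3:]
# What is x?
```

xs has length 7. The slice xs[3:] selects indices [3, 4, 5, 6] (3->7, 4->2, 5->10, 6->6), giving [7, 2, 10, 6].

[7, 2, 10, 6]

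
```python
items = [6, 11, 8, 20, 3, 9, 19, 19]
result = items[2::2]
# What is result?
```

items has length 8. The slice items[2::2] selects indices [2, 4, 6] (2->8, 4->3, 6->19), giving [8, 3, 19].

[8, 3, 19]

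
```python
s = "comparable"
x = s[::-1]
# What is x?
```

s has length 10. The slice s[::-1] selects indices [9, 8, 7, 6, 5, 4, 3, 2, 1, 0] (9->'e', 8->'l', 7->'b', 6->'a', 5->'r', 4->'a', 3->'p', 2->'m', 1->'o', 0->'c'), giving 'elbarapmoc'.

'elbarapmoc'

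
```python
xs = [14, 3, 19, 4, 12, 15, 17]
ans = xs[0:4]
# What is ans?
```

xs has length 7. The slice xs[0:4] selects indices [0, 1, 2, 3] (0->14, 1->3, 2->19, 3->4), giving [14, 3, 19, 4].

[14, 3, 19, 4]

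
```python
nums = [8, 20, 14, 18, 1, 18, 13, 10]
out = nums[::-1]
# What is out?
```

nums has length 8. The slice nums[::-1] selects indices [7, 6, 5, 4, 3, 2, 1, 0] (7->10, 6->13, 5->18, 4->1, 3->18, 2->14, 1->20, 0->8), giving [10, 13, 18, 1, 18, 14, 20, 8].

[10, 13, 18, 1, 18, 14, 20, 8]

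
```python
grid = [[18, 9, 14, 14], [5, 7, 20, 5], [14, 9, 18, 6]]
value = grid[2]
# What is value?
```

grid has 3 rows. Row 2 is [14, 9, 18, 6].

[14, 9, 18, 6]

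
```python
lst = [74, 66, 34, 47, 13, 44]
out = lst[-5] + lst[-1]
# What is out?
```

lst has length 6. Negative index -5 maps to positive index 6 + (-5) = 1. lst[1] = 66.
lst has length 6. Negative index -1 maps to positive index 6 + (-1) = 5. lst[5] = 44.
Sum: 66 + 44 = 110.

110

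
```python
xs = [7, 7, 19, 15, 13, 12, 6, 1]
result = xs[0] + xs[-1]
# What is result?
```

xs has length 8. xs[0] = 7.
xs has length 8. Negative index -1 maps to positive index 8 + (-1) = 7. xs[7] = 1.
Sum: 7 + 1 = 8.

8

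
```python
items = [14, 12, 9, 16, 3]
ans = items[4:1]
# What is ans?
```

items has length 5. The slice items[4:1] resolves to an empty index range, so the result is [].

[]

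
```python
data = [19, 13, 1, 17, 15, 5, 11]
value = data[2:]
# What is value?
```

data has length 7. The slice data[2:] selects indices [2, 3, 4, 5, 6] (2->1, 3->17, 4->15, 5->5, 6->11), giving [1, 17, 15, 5, 11].

[1, 17, 15, 5, 11]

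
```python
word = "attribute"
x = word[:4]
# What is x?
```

word has length 9. The slice word[:4] selects indices [0, 1, 2, 3] (0->'a', 1->'t', 2->'t', 3->'r'), giving 'attr'.

'attr'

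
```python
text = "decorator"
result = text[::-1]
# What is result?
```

text has length 9. The slice text[::-1] selects indices [8, 7, 6, 5, 4, 3, 2, 1, 0] (8->'r', 7->'o', 6->'t', 5->'a', 4->'r', 3->'o', 2->'c', 1->'e', 0->'d'), giving 'rotaroced'.

'rotaroced'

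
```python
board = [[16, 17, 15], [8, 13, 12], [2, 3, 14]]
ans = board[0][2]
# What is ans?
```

board[0] = [16, 17, 15]. Taking column 2 of that row yields 15.

15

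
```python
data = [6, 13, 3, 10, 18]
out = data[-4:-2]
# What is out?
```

data has length 5. The slice data[-4:-2] selects indices [1, 2] (1->13, 2->3), giving [13, 3].

[13, 3]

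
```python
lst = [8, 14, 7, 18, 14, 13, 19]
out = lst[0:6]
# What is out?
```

lst has length 7. The slice lst[0:6] selects indices [0, 1, 2, 3, 4, 5] (0->8, 1->14, 2->7, 3->18, 4->14, 5->13), giving [8, 14, 7, 18, 14, 13].

[8, 14, 7, 18, 14, 13]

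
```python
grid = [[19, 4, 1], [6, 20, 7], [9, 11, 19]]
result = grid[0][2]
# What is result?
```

grid[0] = [19, 4, 1]. Taking column 2 of that row yields 1.

1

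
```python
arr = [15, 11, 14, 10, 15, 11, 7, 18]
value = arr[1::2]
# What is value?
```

arr has length 8. The slice arr[1::2] selects indices [1, 3, 5, 7] (1->11, 3->10, 5->11, 7->18), giving [11, 10, 11, 18].

[11, 10, 11, 18]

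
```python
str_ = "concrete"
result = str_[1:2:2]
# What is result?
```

str_ has length 8. The slice str_[1:2:2] selects indices [1] (1->'o'), giving 'o'.

'o'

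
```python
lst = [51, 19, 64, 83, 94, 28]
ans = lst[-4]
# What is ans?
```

lst has length 6. Negative index -4 maps to positive index 6 + (-4) = 2. lst[2] = 64.

64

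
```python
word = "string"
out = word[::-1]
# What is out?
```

word has length 6. The slice word[::-1] selects indices [5, 4, 3, 2, 1, 0] (5->'g', 4->'n', 3->'i', 2->'r', 1->'t', 0->'s'), giving 'gnirts'.

'gnirts'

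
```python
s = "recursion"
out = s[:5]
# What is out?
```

s has length 9. The slice s[:5] selects indices [0, 1, 2, 3, 4] (0->'r', 1->'e', 2->'c', 3->'u', 4->'r'), giving 'recur'.

'recur'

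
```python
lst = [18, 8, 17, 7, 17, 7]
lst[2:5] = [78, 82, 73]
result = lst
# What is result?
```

lst starts as [18, 8, 17, 7, 17, 7] (length 6). The slice lst[2:5] covers indices [2, 3, 4] with values [17, 7, 17]. Replacing that slice with [78, 82, 73] (same length) produces [18, 8, 78, 82, 73, 7].

[18, 8, 78, 82, 73, 7]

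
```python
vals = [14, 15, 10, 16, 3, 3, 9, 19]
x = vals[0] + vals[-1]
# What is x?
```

vals has length 8. vals[0] = 14.
vals has length 8. Negative index -1 maps to positive index 8 + (-1) = 7. vals[7] = 19.
Sum: 14 + 19 = 33.

33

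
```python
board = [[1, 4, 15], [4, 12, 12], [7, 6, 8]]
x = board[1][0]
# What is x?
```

board[1] = [4, 12, 12]. Taking column 0 of that row yields 4.

4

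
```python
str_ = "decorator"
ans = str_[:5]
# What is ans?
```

str_ has length 9. The slice str_[:5] selects indices [0, 1, 2, 3, 4] (0->'d', 1->'e', 2->'c', 3->'o', 4->'r'), giving 'decor'.

'decor'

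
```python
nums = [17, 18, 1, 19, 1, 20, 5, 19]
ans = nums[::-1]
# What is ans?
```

nums has length 8. The slice nums[::-1] selects indices [7, 6, 5, 4, 3, 2, 1, 0] (7->19, 6->5, 5->20, 4->1, 3->19, 2->1, 1->18, 0->17), giving [19, 5, 20, 1, 19, 1, 18, 17].

[19, 5, 20, 1, 19, 1, 18, 17]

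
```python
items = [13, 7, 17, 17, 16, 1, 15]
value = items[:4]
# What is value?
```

items has length 7. The slice items[:4] selects indices [0, 1, 2, 3] (0->13, 1->7, 2->17, 3->17), giving [13, 7, 17, 17].

[13, 7, 17, 17]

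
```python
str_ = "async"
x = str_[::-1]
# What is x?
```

str_ has length 5. The slice str_[::-1] selects indices [4, 3, 2, 1, 0] (4->'c', 3->'n', 2->'y', 1->'s', 0->'a'), giving 'cnysa'.

'cnysa'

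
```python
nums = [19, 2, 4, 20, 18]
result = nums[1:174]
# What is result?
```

nums has length 5. The slice nums[1:174] selects indices [1, 2, 3, 4] (1->2, 2->4, 3->20, 4->18), giving [2, 4, 20, 18].

[2, 4, 20, 18]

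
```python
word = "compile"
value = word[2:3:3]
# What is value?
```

word has length 7. The slice word[2:3:3] selects indices [2] (2->'m'), giving 'm'.

'm'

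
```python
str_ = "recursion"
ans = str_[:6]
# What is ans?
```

str_ has length 9. The slice str_[:6] selects indices [0, 1, 2, 3, 4, 5] (0->'r', 1->'e', 2->'c', 3->'u', 4->'r', 5->'s'), giving 'recurs'.

'recurs'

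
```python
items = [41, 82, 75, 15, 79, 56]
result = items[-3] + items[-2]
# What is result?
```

items has length 6. Negative index -3 maps to positive index 6 + (-3) = 3. items[3] = 15.
items has length 6. Negative index -2 maps to positive index 6 + (-2) = 4. items[4] = 79.
Sum: 15 + 79 = 94.

94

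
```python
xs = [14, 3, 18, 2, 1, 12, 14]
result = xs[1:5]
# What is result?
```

xs has length 7. The slice xs[1:5] selects indices [1, 2, 3, 4] (1->3, 2->18, 3->2, 4->1), giving [3, 18, 2, 1].

[3, 18, 2, 1]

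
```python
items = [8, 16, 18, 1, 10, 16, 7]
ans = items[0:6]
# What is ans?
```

items has length 7. The slice items[0:6] selects indices [0, 1, 2, 3, 4, 5] (0->8, 1->16, 2->18, 3->1, 4->10, 5->16), giving [8, 16, 18, 1, 10, 16].

[8, 16, 18, 1, 10, 16]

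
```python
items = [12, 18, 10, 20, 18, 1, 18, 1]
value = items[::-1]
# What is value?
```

items has length 8. The slice items[::-1] selects indices [7, 6, 5, 4, 3, 2, 1, 0] (7->1, 6->18, 5->1, 4->18, 3->20, 2->10, 1->18, 0->12), giving [1, 18, 1, 18, 20, 10, 18, 12].

[1, 18, 1, 18, 20, 10, 18, 12]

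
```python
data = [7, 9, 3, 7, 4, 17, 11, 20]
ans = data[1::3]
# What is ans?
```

data has length 8. The slice data[1::3] selects indices [1, 4, 7] (1->9, 4->4, 7->20), giving [9, 4, 20].

[9, 4, 20]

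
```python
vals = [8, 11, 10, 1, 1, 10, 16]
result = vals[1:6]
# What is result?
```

vals has length 7. The slice vals[1:6] selects indices [1, 2, 3, 4, 5] (1->11, 2->10, 3->1, 4->1, 5->10), giving [11, 10, 1, 1, 10].

[11, 10, 1, 1, 10]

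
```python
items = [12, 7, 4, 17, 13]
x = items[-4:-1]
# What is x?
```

items has length 5. The slice items[-4:-1] selects indices [1, 2, 3] (1->7, 2->4, 3->17), giving [7, 4, 17].

[7, 4, 17]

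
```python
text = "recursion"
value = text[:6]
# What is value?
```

text has length 9. The slice text[:6] selects indices [0, 1, 2, 3, 4, 5] (0->'r', 1->'e', 2->'c', 3->'u', 4->'r', 5->'s'), giving 'recurs'.

'recurs'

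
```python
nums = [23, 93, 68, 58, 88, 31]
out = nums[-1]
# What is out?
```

nums has length 6. Negative index -1 maps to positive index 6 + (-1) = 5. nums[5] = 31.

31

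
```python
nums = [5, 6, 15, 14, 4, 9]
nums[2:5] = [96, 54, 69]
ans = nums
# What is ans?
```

nums starts as [5, 6, 15, 14, 4, 9] (length 6). The slice nums[2:5] covers indices [2, 3, 4] with values [15, 14, 4]. Replacing that slice with [96, 54, 69] (same length) produces [5, 6, 96, 54, 69, 9].

[5, 6, 96, 54, 69, 9]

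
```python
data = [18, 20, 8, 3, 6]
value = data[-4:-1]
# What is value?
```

data has length 5. The slice data[-4:-1] selects indices [1, 2, 3] (1->20, 2->8, 3->3), giving [20, 8, 3].

[20, 8, 3]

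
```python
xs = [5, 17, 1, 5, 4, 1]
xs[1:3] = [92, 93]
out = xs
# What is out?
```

xs starts as [5, 17, 1, 5, 4, 1] (length 6). The slice xs[1:3] covers indices [1, 2] with values [17, 1]. Replacing that slice with [92, 93] (same length) produces [5, 92, 93, 5, 4, 1].

[5, 92, 93, 5, 4, 1]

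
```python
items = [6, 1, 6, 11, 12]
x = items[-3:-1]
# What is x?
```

items has length 5. The slice items[-3:-1] selects indices [2, 3] (2->6, 3->11), giving [6, 11].

[6, 11]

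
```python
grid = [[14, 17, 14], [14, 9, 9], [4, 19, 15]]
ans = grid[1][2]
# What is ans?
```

grid[1] = [14, 9, 9]. Taking column 2 of that row yields 9.

9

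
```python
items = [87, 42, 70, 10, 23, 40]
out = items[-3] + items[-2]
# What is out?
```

items has length 6. Negative index -3 maps to positive index 6 + (-3) = 3. items[3] = 10.
items has length 6. Negative index -2 maps to positive index 6 + (-2) = 4. items[4] = 23.
Sum: 10 + 23 = 33.

33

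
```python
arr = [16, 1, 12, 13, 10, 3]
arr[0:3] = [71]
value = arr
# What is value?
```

arr starts as [16, 1, 12, 13, 10, 3] (length 6). The slice arr[0:3] covers indices [0, 1, 2] with values [16, 1, 12]. Replacing that slice with [71] (different length) produces [71, 13, 10, 3].

[71, 13, 10, 3]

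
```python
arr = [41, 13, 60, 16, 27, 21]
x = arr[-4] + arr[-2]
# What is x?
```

arr has length 6. Negative index -4 maps to positive index 6 + (-4) = 2. arr[2] = 60.
arr has length 6. Negative index -2 maps to positive index 6 + (-2) = 4. arr[4] = 27.
Sum: 60 + 27 = 87.

87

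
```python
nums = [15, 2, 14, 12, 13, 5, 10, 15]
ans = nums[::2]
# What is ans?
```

nums has length 8. The slice nums[::2] selects indices [0, 2, 4, 6] (0->15, 2->14, 4->13, 6->10), giving [15, 14, 13, 10].

[15, 14, 13, 10]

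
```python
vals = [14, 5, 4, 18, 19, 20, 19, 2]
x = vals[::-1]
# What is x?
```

vals has length 8. The slice vals[::-1] selects indices [7, 6, 5, 4, 3, 2, 1, 0] (7->2, 6->19, 5->20, 4->19, 3->18, 2->4, 1->5, 0->14), giving [2, 19, 20, 19, 18, 4, 5, 14].

[2, 19, 20, 19, 18, 4, 5, 14]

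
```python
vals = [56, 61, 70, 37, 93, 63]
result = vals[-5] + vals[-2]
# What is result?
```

vals has length 6. Negative index -5 maps to positive index 6 + (-5) = 1. vals[1] = 61.
vals has length 6. Negative index -2 maps to positive index 6 + (-2) = 4. vals[4] = 93.
Sum: 61 + 93 = 154.

154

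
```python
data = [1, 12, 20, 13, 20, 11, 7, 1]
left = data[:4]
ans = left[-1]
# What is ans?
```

data has length 8. The slice data[:4] selects indices [0, 1, 2, 3] (0->1, 1->12, 2->20, 3->13), giving [1, 12, 20, 13]. So left = [1, 12, 20, 13]. Then left[-1] = 13.

13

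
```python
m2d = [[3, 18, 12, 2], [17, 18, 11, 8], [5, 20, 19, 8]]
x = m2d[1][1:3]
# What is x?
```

m2d[1] = [17, 18, 11, 8]. m2d[1] has length 4. The slice m2d[1][1:3] selects indices [1, 2] (1->18, 2->11), giving [18, 11].

[18, 11]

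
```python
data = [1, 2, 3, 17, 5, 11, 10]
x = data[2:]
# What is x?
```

data has length 7. The slice data[2:] selects indices [2, 3, 4, 5, 6] (2->3, 3->17, 4->5, 5->11, 6->10), giving [3, 17, 5, 11, 10].

[3, 17, 5, 11, 10]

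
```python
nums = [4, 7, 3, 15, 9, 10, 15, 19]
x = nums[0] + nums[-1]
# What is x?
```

nums has length 8. nums[0] = 4.
nums has length 8. Negative index -1 maps to positive index 8 + (-1) = 7. nums[7] = 19.
Sum: 4 + 19 = 23.

23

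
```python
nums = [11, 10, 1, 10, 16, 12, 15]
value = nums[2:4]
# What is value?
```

nums has length 7. The slice nums[2:4] selects indices [2, 3] (2->1, 3->10), giving [1, 10].

[1, 10]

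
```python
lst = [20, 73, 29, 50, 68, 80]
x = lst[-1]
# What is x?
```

lst has length 6. Negative index -1 maps to positive index 6 + (-1) = 5. lst[5] = 80.

80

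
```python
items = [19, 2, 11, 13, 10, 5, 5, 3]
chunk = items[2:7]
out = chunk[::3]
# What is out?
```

items has length 8. The slice items[2:7] selects indices [2, 3, 4, 5, 6] (2->11, 3->13, 4->10, 5->5, 6->5), giving [11, 13, 10, 5, 5]. So chunk = [11, 13, 10, 5, 5]. chunk has length 5. The slice chunk[::3] selects indices [0, 3] (0->11, 3->5), giving [11, 5].

[11, 5]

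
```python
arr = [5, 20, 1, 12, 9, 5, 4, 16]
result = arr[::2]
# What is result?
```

arr has length 8. The slice arr[::2] selects indices [0, 2, 4, 6] (0->5, 2->1, 4->9, 6->4), giving [5, 1, 9, 4].

[5, 1, 9, 4]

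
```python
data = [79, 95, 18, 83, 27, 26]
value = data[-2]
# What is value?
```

data has length 6. Negative index -2 maps to positive index 6 + (-2) = 4. data[4] = 27.

27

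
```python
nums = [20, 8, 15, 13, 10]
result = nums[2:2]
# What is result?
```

nums has length 5. The slice nums[2:2] resolves to an empty index range, so the result is [].

[]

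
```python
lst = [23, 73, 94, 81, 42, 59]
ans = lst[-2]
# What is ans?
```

lst has length 6. Negative index -2 maps to positive index 6 + (-2) = 4. lst[4] = 42.

42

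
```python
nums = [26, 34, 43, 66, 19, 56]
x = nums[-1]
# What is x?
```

nums has length 6. Negative index -1 maps to positive index 6 + (-1) = 5. nums[5] = 56.

56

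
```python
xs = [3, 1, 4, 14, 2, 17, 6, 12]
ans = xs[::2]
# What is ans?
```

xs has length 8. The slice xs[::2] selects indices [0, 2, 4, 6] (0->3, 2->4, 4->2, 6->6), giving [3, 4, 2, 6].

[3, 4, 2, 6]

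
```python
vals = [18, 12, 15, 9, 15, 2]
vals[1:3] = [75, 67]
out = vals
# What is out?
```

vals starts as [18, 12, 15, 9, 15, 2] (length 6). The slice vals[1:3] covers indices [1, 2] with values [12, 15]. Replacing that slice with [75, 67] (same length) produces [18, 75, 67, 9, 15, 2].

[18, 75, 67, 9, 15, 2]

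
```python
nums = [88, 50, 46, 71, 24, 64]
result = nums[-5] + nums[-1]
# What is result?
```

nums has length 6. Negative index -5 maps to positive index 6 + (-5) = 1. nums[1] = 50.
nums has length 6. Negative index -1 maps to positive index 6 + (-1) = 5. nums[5] = 64.
Sum: 50 + 64 = 114.

114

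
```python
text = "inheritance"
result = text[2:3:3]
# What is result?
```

text has length 11. The slice text[2:3:3] selects indices [2] (2->'h'), giving 'h'.

'h'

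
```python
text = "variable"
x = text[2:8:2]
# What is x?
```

text has length 8. The slice text[2:8:2] selects indices [2, 4, 6] (2->'r', 4->'a', 6->'l'), giving 'ral'.

'ral'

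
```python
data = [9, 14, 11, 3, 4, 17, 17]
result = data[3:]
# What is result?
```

data has length 7. The slice data[3:] selects indices [3, 4, 5, 6] (3->3, 4->4, 5->17, 6->17), giving [3, 4, 17, 17].

[3, 4, 17, 17]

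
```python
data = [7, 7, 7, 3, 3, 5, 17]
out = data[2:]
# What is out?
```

data has length 7. The slice data[2:] selects indices [2, 3, 4, 5, 6] (2->7, 3->3, 4->3, 5->5, 6->17), giving [7, 3, 3, 5, 17].

[7, 3, 3, 5, 17]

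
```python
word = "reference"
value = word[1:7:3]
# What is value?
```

word has length 9. The slice word[1:7:3] selects indices [1, 4] (1->'e', 4->'r'), giving 'er'.

'er'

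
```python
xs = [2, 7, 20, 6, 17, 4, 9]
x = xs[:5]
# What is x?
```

xs has length 7. The slice xs[:5] selects indices [0, 1, 2, 3, 4] (0->2, 1->7, 2->20, 3->6, 4->17), giving [2, 7, 20, 6, 17].

[2, 7, 20, 6, 17]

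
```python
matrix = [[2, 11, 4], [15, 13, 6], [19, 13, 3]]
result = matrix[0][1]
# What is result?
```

matrix[0] = [2, 11, 4]. Taking column 1 of that row yields 11.

11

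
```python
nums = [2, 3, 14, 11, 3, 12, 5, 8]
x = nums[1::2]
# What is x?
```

nums has length 8. The slice nums[1::2] selects indices [1, 3, 5, 7] (1->3, 3->11, 5->12, 7->8), giving [3, 11, 12, 8].

[3, 11, 12, 8]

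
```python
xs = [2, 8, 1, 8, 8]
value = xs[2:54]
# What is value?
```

xs has length 5. The slice xs[2:54] selects indices [2, 3, 4] (2->1, 3->8, 4->8), giving [1, 8, 8].

[1, 8, 8]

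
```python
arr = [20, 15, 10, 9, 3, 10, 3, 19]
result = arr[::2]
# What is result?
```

arr has length 8. The slice arr[::2] selects indices [0, 2, 4, 6] (0->20, 2->10, 4->3, 6->3), giving [20, 10, 3, 3].

[20, 10, 3, 3]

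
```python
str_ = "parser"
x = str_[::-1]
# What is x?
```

str_ has length 6. The slice str_[::-1] selects indices [5, 4, 3, 2, 1, 0] (5->'r', 4->'e', 3->'s', 2->'r', 1->'a', 0->'p'), giving 'resrap'.

'resrap'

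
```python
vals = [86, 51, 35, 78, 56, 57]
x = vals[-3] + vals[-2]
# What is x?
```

vals has length 6. Negative index -3 maps to positive index 6 + (-3) = 3. vals[3] = 78.
vals has length 6. Negative index -2 maps to positive index 6 + (-2) = 4. vals[4] = 56.
Sum: 78 + 56 = 134.

134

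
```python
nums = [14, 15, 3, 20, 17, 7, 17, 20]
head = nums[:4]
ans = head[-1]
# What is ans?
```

nums has length 8. The slice nums[:4] selects indices [0, 1, 2, 3] (0->14, 1->15, 2->3, 3->20), giving [14, 15, 3, 20]. So head = [14, 15, 3, 20]. Then head[-1] = 20.

20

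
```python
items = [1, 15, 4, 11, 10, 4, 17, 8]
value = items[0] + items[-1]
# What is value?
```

items has length 8. items[0] = 1.
items has length 8. Negative index -1 maps to positive index 8 + (-1) = 7. items[7] = 8.
Sum: 1 + 8 = 9.

9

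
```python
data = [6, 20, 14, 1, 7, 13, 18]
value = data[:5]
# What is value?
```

data has length 7. The slice data[:5] selects indices [0, 1, 2, 3, 4] (0->6, 1->20, 2->14, 3->1, 4->7), giving [6, 20, 14, 1, 7].

[6, 20, 14, 1, 7]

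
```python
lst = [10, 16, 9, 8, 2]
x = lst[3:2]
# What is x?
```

lst has length 5. The slice lst[3:2] resolves to an empty index range, so the result is [].

[]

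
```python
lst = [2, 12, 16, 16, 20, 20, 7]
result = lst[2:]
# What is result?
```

lst has length 7. The slice lst[2:] selects indices [2, 3, 4, 5, 6] (2->16, 3->16, 4->20, 5->20, 6->7), giving [16, 16, 20, 20, 7].

[16, 16, 20, 20, 7]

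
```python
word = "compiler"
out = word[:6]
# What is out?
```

word has length 8. The slice word[:6] selects indices [0, 1, 2, 3, 4, 5] (0->'c', 1->'o', 2->'m', 3->'p', 4->'i', 5->'l'), giving 'compil'.

'compil'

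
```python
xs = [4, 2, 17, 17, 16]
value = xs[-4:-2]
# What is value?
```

xs has length 5. The slice xs[-4:-2] selects indices [1, 2] (1->2, 2->17), giving [2, 17].

[2, 17]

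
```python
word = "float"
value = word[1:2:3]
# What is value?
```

word has length 5. The slice word[1:2:3] selects indices [1] (1->'l'), giving 'l'.

'l'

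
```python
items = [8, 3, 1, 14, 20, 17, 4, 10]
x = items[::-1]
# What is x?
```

items has length 8. The slice items[::-1] selects indices [7, 6, 5, 4, 3, 2, 1, 0] (7->10, 6->4, 5->17, 4->20, 3->14, 2->1, 1->3, 0->8), giving [10, 4, 17, 20, 14, 1, 3, 8].

[10, 4, 17, 20, 14, 1, 3, 8]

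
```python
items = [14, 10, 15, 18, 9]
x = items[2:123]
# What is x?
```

items has length 5. The slice items[2:123] selects indices [2, 3, 4] (2->15, 3->18, 4->9), giving [15, 18, 9].

[15, 18, 9]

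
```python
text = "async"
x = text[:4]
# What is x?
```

text has length 5. The slice text[:4] selects indices [0, 1, 2, 3] (0->'a', 1->'s', 2->'y', 3->'n'), giving 'asyn'.

'asyn'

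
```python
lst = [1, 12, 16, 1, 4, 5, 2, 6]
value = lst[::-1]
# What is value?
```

lst has length 8. The slice lst[::-1] selects indices [7, 6, 5, 4, 3, 2, 1, 0] (7->6, 6->2, 5->5, 4->4, 3->1, 2->16, 1->12, 0->1), giving [6, 2, 5, 4, 1, 16, 12, 1].

[6, 2, 5, 4, 1, 16, 12, 1]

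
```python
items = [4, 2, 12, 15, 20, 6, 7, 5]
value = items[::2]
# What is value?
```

items has length 8. The slice items[::2] selects indices [0, 2, 4, 6] (0->4, 2->12, 4->20, 6->7), giving [4, 12, 20, 7].

[4, 12, 20, 7]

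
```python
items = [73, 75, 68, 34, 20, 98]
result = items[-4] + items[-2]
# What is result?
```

items has length 6. Negative index -4 maps to positive index 6 + (-4) = 2. items[2] = 68.
items has length 6. Negative index -2 maps to positive index 6 + (-2) = 4. items[4] = 20.
Sum: 68 + 20 = 88.

88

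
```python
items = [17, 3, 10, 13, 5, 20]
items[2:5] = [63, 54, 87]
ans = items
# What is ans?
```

items starts as [17, 3, 10, 13, 5, 20] (length 6). The slice items[2:5] covers indices [2, 3, 4] with values [10, 13, 5]. Replacing that slice with [63, 54, 87] (same length) produces [17, 3, 63, 54, 87, 20].

[17, 3, 63, 54, 87, 20]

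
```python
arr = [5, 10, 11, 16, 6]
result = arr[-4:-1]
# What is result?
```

arr has length 5. The slice arr[-4:-1] selects indices [1, 2, 3] (1->10, 2->11, 3->16), giving [10, 11, 16].

[10, 11, 16]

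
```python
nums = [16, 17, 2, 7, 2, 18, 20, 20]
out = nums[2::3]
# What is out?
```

nums has length 8. The slice nums[2::3] selects indices [2, 5] (2->2, 5->18), giving [2, 18].

[2, 18]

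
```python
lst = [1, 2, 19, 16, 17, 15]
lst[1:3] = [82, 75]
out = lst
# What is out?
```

lst starts as [1, 2, 19, 16, 17, 15] (length 6). The slice lst[1:3] covers indices [1, 2] with values [2, 19]. Replacing that slice with [82, 75] (same length) produces [1, 82, 75, 16, 17, 15].

[1, 82, 75, 16, 17, 15]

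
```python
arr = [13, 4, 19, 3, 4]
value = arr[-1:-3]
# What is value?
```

arr has length 5. The slice arr[-1:-3] resolves to an empty index range, so the result is [].

[]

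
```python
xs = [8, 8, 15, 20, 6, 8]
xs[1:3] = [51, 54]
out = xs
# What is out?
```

xs starts as [8, 8, 15, 20, 6, 8] (length 6). The slice xs[1:3] covers indices [1, 2] with values [8, 15]. Replacing that slice with [51, 54] (same length) produces [8, 51, 54, 20, 6, 8].

[8, 51, 54, 20, 6, 8]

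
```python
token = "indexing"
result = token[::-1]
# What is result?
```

token has length 8. The slice token[::-1] selects indices [7, 6, 5, 4, 3, 2, 1, 0] (7->'g', 6->'n', 5->'i', 4->'x', 3->'e', 2->'d', 1->'n', 0->'i'), giving 'gnixedni'.

'gnixedni'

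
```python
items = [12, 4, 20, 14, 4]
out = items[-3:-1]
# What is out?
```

items has length 5. The slice items[-3:-1] selects indices [2, 3] (2->20, 3->14), giving [20, 14].

[20, 14]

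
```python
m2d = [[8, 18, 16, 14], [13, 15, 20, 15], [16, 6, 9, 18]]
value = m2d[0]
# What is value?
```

m2d has 3 rows. Row 0 is [8, 18, 16, 14].

[8, 18, 16, 14]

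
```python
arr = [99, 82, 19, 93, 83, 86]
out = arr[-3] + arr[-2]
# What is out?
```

arr has length 6. Negative index -3 maps to positive index 6 + (-3) = 3. arr[3] = 93.
arr has length 6. Negative index -2 maps to positive index 6 + (-2) = 4. arr[4] = 83.
Sum: 93 + 83 = 176.

176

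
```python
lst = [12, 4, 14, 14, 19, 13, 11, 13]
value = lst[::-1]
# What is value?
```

lst has length 8. The slice lst[::-1] selects indices [7, 6, 5, 4, 3, 2, 1, 0] (7->13, 6->11, 5->13, 4->19, 3->14, 2->14, 1->4, 0->12), giving [13, 11, 13, 19, 14, 14, 4, 12].

[13, 11, 13, 19, 14, 14, 4, 12]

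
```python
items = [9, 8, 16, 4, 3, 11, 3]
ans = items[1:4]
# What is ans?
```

items has length 7. The slice items[1:4] selects indices [1, 2, 3] (1->8, 2->16, 3->4), giving [8, 16, 4].

[8, 16, 4]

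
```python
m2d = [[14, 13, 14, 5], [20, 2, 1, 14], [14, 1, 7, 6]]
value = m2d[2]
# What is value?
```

m2d has 3 rows. Row 2 is [14, 1, 7, 6].

[14, 1, 7, 6]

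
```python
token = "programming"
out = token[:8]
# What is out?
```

token has length 11. The slice token[:8] selects indices [0, 1, 2, 3, 4, 5, 6, 7] (0->'p', 1->'r', 2->'o', 3->'g', 4->'r', 5->'a', 6->'m', 7->'m'), giving 'programm'.

'programm'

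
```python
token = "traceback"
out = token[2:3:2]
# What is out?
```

token has length 9. The slice token[2:3:2] selects indices [2] (2->'a'), giving 'a'.

'a'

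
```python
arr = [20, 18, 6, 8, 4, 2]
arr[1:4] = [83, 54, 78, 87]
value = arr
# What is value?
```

arr starts as [20, 18, 6, 8, 4, 2] (length 6). The slice arr[1:4] covers indices [1, 2, 3] with values [18, 6, 8]. Replacing that slice with [83, 54, 78, 87] (different length) produces [20, 83, 54, 78, 87, 4, 2].

[20, 83, 54, 78, 87, 4, 2]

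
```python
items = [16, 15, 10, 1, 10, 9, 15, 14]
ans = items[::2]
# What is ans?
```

items has length 8. The slice items[::2] selects indices [0, 2, 4, 6] (0->16, 2->10, 4->10, 6->15), giving [16, 10, 10, 15].

[16, 10, 10, 15]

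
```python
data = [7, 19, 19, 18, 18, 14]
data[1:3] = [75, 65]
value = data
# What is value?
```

data starts as [7, 19, 19, 18, 18, 14] (length 6). The slice data[1:3] covers indices [1, 2] with values [19, 19]. Replacing that slice with [75, 65] (same length) produces [7, 75, 65, 18, 18, 14].

[7, 75, 65, 18, 18, 14]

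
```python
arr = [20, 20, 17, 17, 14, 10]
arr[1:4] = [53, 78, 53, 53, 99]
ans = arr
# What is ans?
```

arr starts as [20, 20, 17, 17, 14, 10] (length 6). The slice arr[1:4] covers indices [1, 2, 3] with values [20, 17, 17]. Replacing that slice with [53, 78, 53, 53, 99] (different length) produces [20, 53, 78, 53, 53, 99, 14, 10].

[20, 53, 78, 53, 53, 99, 14, 10]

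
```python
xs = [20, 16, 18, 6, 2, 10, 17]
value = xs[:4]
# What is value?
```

xs has length 7. The slice xs[:4] selects indices [0, 1, 2, 3] (0->20, 1->16, 2->18, 3->6), giving [20, 16, 18, 6].

[20, 16, 18, 6]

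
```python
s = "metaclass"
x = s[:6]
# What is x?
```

s has length 9. The slice s[:6] selects indices [0, 1, 2, 3, 4, 5] (0->'m', 1->'e', 2->'t', 3->'a', 4->'c', 5->'l'), giving 'metacl'.

'metacl'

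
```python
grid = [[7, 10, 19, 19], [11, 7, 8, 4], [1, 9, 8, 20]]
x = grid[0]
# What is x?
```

grid has 3 rows. Row 0 is [7, 10, 19, 19].

[7, 10, 19, 19]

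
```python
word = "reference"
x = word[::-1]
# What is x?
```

word has length 9. The slice word[::-1] selects indices [8, 7, 6, 5, 4, 3, 2, 1, 0] (8->'e', 7->'c', 6->'n', 5->'e', 4->'r', 3->'e', 2->'f', 1->'e', 0->'r'), giving 'ecnerefer'.

'ecnerefer'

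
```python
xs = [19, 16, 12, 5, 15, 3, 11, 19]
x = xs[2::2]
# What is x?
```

xs has length 8. The slice xs[2::2] selects indices [2, 4, 6] (2->12, 4->15, 6->11), giving [12, 15, 11].

[12, 15, 11]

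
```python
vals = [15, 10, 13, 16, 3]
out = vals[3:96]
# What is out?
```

vals has length 5. The slice vals[3:96] selects indices [3, 4] (3->16, 4->3), giving [16, 3].

[16, 3]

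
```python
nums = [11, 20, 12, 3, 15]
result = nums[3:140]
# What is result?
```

nums has length 5. The slice nums[3:140] selects indices [3, 4] (3->3, 4->15), giving [3, 15].

[3, 15]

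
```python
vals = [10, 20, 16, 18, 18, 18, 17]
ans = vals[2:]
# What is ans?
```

vals has length 7. The slice vals[2:] selects indices [2, 3, 4, 5, 6] (2->16, 3->18, 4->18, 5->18, 6->17), giving [16, 18, 18, 18, 17].

[16, 18, 18, 18, 17]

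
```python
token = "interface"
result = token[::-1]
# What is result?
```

token has length 9. The slice token[::-1] selects indices [8, 7, 6, 5, 4, 3, 2, 1, 0] (8->'e', 7->'c', 6->'a', 5->'f', 4->'r', 3->'e', 2->'t', 1->'n', 0->'i'), giving 'ecafretni'.

'ecafretni'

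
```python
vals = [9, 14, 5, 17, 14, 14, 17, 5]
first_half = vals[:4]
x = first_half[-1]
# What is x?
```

vals has length 8. The slice vals[:4] selects indices [0, 1, 2, 3] (0->9, 1->14, 2->5, 3->17), giving [9, 14, 5, 17]. So first_half = [9, 14, 5, 17]. Then first_half[-1] = 17.

17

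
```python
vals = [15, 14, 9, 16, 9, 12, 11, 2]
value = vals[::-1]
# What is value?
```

vals has length 8. The slice vals[::-1] selects indices [7, 6, 5, 4, 3, 2, 1, 0] (7->2, 6->11, 5->12, 4->9, 3->16, 2->9, 1->14, 0->15), giving [2, 11, 12, 9, 16, 9, 14, 15].

[2, 11, 12, 9, 16, 9, 14, 15]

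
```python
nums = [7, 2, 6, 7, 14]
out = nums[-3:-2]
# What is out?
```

nums has length 5. The slice nums[-3:-2] selects indices [2] (2->6), giving [6].

[6]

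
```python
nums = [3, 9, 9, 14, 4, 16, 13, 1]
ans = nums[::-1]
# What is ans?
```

nums has length 8. The slice nums[::-1] selects indices [7, 6, 5, 4, 3, 2, 1, 0] (7->1, 6->13, 5->16, 4->4, 3->14, 2->9, 1->9, 0->3), giving [1, 13, 16, 4, 14, 9, 9, 3].

[1, 13, 16, 4, 14, 9, 9, 3]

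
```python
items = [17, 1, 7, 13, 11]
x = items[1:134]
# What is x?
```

items has length 5. The slice items[1:134] selects indices [1, 2, 3, 4] (1->1, 2->7, 3->13, 4->11), giving [1, 7, 13, 11].

[1, 7, 13, 11]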